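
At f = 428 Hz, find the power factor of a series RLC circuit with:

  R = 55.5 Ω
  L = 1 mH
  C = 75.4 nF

Step 1 — Angular frequency: ω = 2π·f = 2π·428 = 2689 rad/s.
Step 2 — Component impedances:
  R: Z = R = 55.5 Ω
  L: Z = jωL = j·2689·0.001 = 0 + j2.689 Ω
  C: Z = 1/(jωC) = -j/(ω·C) = 0 - j4932 Ω
Step 3 — Series combination: Z_total = R + L + C = 55.5 - j4929 Ω = 4929∠-89.4° Ω.
Step 4 — Power factor: PF = cos(φ) = Re(Z)/|Z| = 55.5/4929 = 0.01126.
Step 5 — Type: Im(Z) = -4929 ⇒ leading (phase φ = -89.4°).

PF = 0.01126 (leading, φ = -89.4°)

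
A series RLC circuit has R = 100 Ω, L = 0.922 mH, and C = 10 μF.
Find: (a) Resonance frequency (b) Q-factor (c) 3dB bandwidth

Step 1 — Resonance: ω₀ = 1/√(LC) = 1/√(0.000922·1e-05) = 1.041e+04 rad/s.
Step 2 — f₀ = ω₀/(2π) = 1658 Hz.
Step 3 — Series Q: Q = ω₀L/R = 1.041e+04·0.000922/100 = 0.09602.
Step 4 — Bandwidth: Δω = ω₀/Q = 1.085e+05 rad/s; BW = Δω/(2π) = 1.726e+04 Hz.

(a) f₀ = 1658 Hz  (b) Q = 0.09602  (c) BW = 1.726e+04 Hz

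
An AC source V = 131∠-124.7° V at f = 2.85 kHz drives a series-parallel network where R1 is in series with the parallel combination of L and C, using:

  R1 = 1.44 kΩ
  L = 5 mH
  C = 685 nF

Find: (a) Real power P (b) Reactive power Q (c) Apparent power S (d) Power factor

Step 1 — Angular frequency: ω = 2π·f = 2π·2850 = 1.791e+04 rad/s.
Step 2 — Component impedances:
  R1: Z = R = 1440 Ω
  L: Z = jωL = j·1.791e+04·0.005 = 0 + j89.54 Ω
  C: Z = 1/(jωC) = -j/(ω·C) = 0 - j81.52 Ω
Step 3 — Parallel branch: L || C = 1/(1/L + 1/C) = 0 - j911.1 Ω.
Step 4 — Series with R1: Z_total = R1 + (L || C) = 1440 - j911.1 Ω = 1704∠-32.3° Ω.
Step 5 — Source phasor: V = 131∠-124.7° V = -74.58 - j107.7 V.
Step 6 — Current: I = V / Z = -0.00319 - j0.07681 A = 0.07688∠-92.4° A.
Step 7 — Complex power: S = V·I* = 8.51 - j5.385 VA.
Step 8 — Real power: P = Re(S) = 8.51 W.
Step 9 — Reactive power: Q = Im(S) = -5.385 VAR.
Step 10 — Apparent power: |S| = 10.07 VA.
Step 11 — Power factor: PF = P/|S| = 0.8451 (leading).

(a) P = 8.51 W  (b) Q = -5.385 VAR  (c) S = 10.07 VA  (d) PF = 0.8451 (leading)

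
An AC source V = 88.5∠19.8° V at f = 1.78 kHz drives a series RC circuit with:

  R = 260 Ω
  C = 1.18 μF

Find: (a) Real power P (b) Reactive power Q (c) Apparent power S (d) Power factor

Step 1 — Angular frequency: ω = 2π·f = 2π·1780 = 1.118e+04 rad/s.
Step 2 — Component impedances:
  R: Z = R = 260 Ω
  C: Z = 1/(jωC) = -j/(ω·C) = 0 - j75.77 Ω
Step 3 — Series combination: Z_total = R + C = 260 - j75.77 Ω = 270.8∠-16.2° Ω.
Step 4 — Source phasor: V = 88.5∠19.8° V = 83.27 + j29.98 V.
Step 5 — Current: I = V / Z = 0.2642 + j0.1923 A = 0.3268∠36.0° A.
Step 6 — Complex power: S = V·I* = 27.77 - j8.092 VA.
Step 7 — Real power: P = Re(S) = 27.77 W.
Step 8 — Reactive power: Q = Im(S) = -8.092 VAR.
Step 9 — Apparent power: |S| = 28.92 VA.
Step 10 — Power factor: PF = P/|S| = 0.9601 (leading).

(a) P = 27.77 W  (b) Q = -8.092 VAR  (c) S = 28.92 VA  (d) PF = 0.9601 (leading)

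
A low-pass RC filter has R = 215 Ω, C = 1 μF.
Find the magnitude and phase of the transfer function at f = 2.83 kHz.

Step 1 — Angular frequency: ω = 2π·2830 = 1.778e+04 rad/s.
Step 2 — Transfer function: H(jω) = 1/(1 + jωRC).
Step 3 — Denominator: 1 + jωRC = 1 + j·1.778e+04·215·1e-06 = 1 + j3.823.
Step 4 — H = 0.06404 - j0.2448.
Step 5 — Magnitude: |H| = 0.2531 (-11.9 dB); phase: φ = -75.3°.

|H| = 0.2531 (-11.9 dB), φ = -75.3°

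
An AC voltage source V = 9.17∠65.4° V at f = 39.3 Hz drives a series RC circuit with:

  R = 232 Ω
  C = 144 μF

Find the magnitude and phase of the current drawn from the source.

Step 1 — Angular frequency: ω = 2π·f = 2π·39.3 = 246.9 rad/s.
Step 2 — Component impedances:
  R: Z = R = 232 Ω
  C: Z = 1/(jωC) = -j/(ω·C) = 0 - j28.12 Ω
Step 3 — Series combination: Z_total = R + C = 232 - j28.12 Ω = 233.7∠-6.9° Ω.
Step 4 — Source phasor: V = 9.17∠65.4° V = 3.817 + j8.338 V.
Step 5 — Ohm's law: I = V / Z_total = (3.817 + j8.338) / (232 - j28.12) = 0.01192 + j0.03738 A.
Step 6 — Convert to polar: |I| = 0.03924 A, ∠I = 72.3°.

I = 0.03924∠72.3° A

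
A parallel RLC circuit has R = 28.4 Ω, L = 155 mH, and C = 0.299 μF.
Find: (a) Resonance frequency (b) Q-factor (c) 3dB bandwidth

Step 1 — Resonance: ω₀ = 1/√(LC) = 1/√(0.155·2.99e-07) = 4645 rad/s.
Step 2 — f₀ = ω₀/(2π) = 739.3 Hz.
Step 3 — Parallel Q: Q = R/(ω₀L) = 28.4/(4645·0.155) = 0.03944.
Step 4 — Bandwidth: Δω = ω₀/Q = 1.178e+05 rad/s; BW = Δω/(2π) = 1.874e+04 Hz.

(a) f₀ = 739.3 Hz  (b) Q = 0.03944  (c) BW = 1.874e+04 Hz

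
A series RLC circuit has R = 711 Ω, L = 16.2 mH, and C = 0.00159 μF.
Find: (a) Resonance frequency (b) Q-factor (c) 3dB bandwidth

Step 1 — Resonance: ω₀ = 1/√(LC) = 1/√(0.0162·1.59e-09) = 1.97e+05 rad/s.
Step 2 — f₀ = ω₀/(2π) = 3.136e+04 Hz.
Step 3 — Series Q: Q = ω₀L/R = 1.97e+05·0.0162/711 = 4.489.
Step 4 — Bandwidth: Δω = ω₀/Q = 4.389e+04 rad/s; BW = Δω/(2π) = 6985 Hz.

(a) f₀ = 3.136e+04 Hz  (b) Q = 4.489  (c) BW = 6985 Hz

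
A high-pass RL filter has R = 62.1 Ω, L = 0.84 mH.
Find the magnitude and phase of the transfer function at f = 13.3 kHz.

Step 1 — Angular frequency: ω = 2π·1.33e+04 = 8.357e+04 rad/s.
Step 2 — Transfer function: H(jω) = jωL/(R + jωL).
Step 3 — Numerator jωL = j·70.2; denominator R + jωL = 62.1 + j70.2.
Step 4 — H = 0.561 + j0.4963.
Step 5 — Magnitude: |H| = 0.749 (-2.5 dB); phase: φ = 41.5°.

|H| = 0.749 (-2.5 dB), φ = 41.5°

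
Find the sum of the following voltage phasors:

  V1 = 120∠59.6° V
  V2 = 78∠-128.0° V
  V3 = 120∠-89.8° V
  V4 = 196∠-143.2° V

Step 1 — Convert each phasor to rectangular form:
  V1 = 120·(cos(59.6°) + j·sin(59.6°)) = 60.72 + j103.5 V
  V2 = 78·(cos(-128.0°) + j·sin(-128.0°)) = -48.02 - j61.46 V
  V3 = 120·(cos(-89.8°) + j·sin(-89.8°)) = 0.4189 - j120 V
  V4 = 196·(cos(-143.2°) + j·sin(-143.2°)) = -156.9 - j117.4 V
Step 2 — Sum components: V_total = -143.8 - j195.4 V.
Step 3 — Convert to polar: |V_total| = 242.6 V, ∠V_total = -126.4°.

V_total = 242.6∠-126.4° V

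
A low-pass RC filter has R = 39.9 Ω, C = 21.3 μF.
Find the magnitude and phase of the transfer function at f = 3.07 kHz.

Step 1 — Angular frequency: ω = 2π·3070 = 1.929e+04 rad/s.
Step 2 — Transfer function: H(jω) = 1/(1 + jωRC).
Step 3 — Denominator: 1 + jωRC = 1 + j·1.929e+04·39.9·2.13e-05 = 1 + j16.39.
Step 4 — H = 0.003707 - j0.06077.
Step 5 — Magnitude: |H| = 0.06089 (-24.3 dB); phase: φ = -86.5°.

|H| = 0.06089 (-24.3 dB), φ = -86.5°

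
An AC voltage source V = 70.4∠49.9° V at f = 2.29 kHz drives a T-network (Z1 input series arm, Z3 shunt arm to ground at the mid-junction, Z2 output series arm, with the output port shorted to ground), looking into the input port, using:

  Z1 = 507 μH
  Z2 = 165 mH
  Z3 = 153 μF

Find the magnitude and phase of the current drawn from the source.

Step 1 — Angular frequency: ω = 2π·f = 2π·2290 = 1.439e+04 rad/s.
Step 2 — Component impedances:
  Z1: Z = jωL = j·1.439e+04·0.000507 = 0 + j7.295 Ω
  Z2: Z = jωL = j·1.439e+04·0.165 = 0 + j2374 Ω
  Z3: Z = 1/(jωC) = -j/(ω·C) = 0 - j0.4542 Ω
Step 3 — With the output port shorted to ground, the output series arm Z2 runs from the junction to ground; the shunt arm Z3 also runs from the junction to ground. They appear in parallel: Z3 || Z2 = 0 - j0.4543 Ω.
Step 4 — Series with input arm Z1: Z_in = Z1 + (Z3 || Z2) = 0 + j6.841 Ω = 6.841∠90.0° Ω.
Step 5 — Source phasor: V = 70.4∠49.9° V = 45.35 + j53.85 V.
Step 6 — Ohm's law: I = V / Z_total = (45.35 + j53.85) / (0 + j6.841) = 7.872 - j6.629 A.
Step 7 — Convert to polar: |I| = 10.29 A, ∠I = -40.1°.

I = 10.29∠-40.1° A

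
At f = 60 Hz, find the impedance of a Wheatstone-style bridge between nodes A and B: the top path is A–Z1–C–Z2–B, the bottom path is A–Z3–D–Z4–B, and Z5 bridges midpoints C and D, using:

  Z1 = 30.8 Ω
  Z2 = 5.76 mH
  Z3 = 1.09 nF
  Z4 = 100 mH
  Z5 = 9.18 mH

Step 1 — Angular frequency: ω = 2π·f = 2π·60 = 377 rad/s.
Step 2 — Component impedances:
  Z1: Z = R = 30.8 Ω
  Z2: Z = jωL = j·377·0.00576 = 0 + j2.171 Ω
  Z3: Z = 1/(jωC) = -j/(ω·C) = 0 - j2.434e+06 Ω
  Z4: Z = jωL = j·377·0.1 = 0 + j37.7 Ω
  Z5: Z = jωL = j·377·0.00918 = 0 + j3.461 Ω
Step 3 — Bridge requires nodal analysis (the Z5 bridge couples midpoints C and D, so the two paths cannot be reduced to a simple series/parallel combination). Setting node B to ground and injecting 1 A at node A, the 3-node admittance system at A, C, D solves to V_A = Z_AB = 30.8 + j2.062 Ω = 30.87∠3.8° Ω.

Z = 30.8 + j2.062 Ω = 30.87∠3.8° Ω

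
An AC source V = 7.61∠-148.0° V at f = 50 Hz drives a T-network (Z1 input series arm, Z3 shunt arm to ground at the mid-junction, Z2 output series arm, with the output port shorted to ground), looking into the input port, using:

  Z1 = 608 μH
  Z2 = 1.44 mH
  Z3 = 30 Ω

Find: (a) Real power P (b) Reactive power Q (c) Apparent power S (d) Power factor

Step 1 — Angular frequency: ω = 2π·f = 2π·50 = 314.2 rad/s.
Step 2 — Component impedances:
  Z1: Z = jωL = j·314.2·0.000608 = 0 + j0.191 Ω
  Z2: Z = jωL = j·314.2·0.00144 = 0 + j0.4524 Ω
  Z3: Z = R = 30 Ω
Step 3 — With the output port shorted to ground, the output series arm Z2 runs from the junction to ground; the shunt arm Z3 also runs from the junction to ground. They appear in parallel: Z3 || Z2 = 0.00682 + j0.4523 Ω.
Step 4 — Series with input arm Z1: Z_in = Z1 + (Z3 || Z2) = 0.00682 + j0.6433 Ω = 0.6433∠89.4° Ω.
Step 5 — Source phasor: V = 7.61∠-148.0° V = -6.454 - j4.033 V.
Step 6 — Current: I = V / Z = -6.374 + j9.965 A = 11.83∠122.6° A.
Step 7 — Complex power: S = V·I* = 0.9543 + j90.01 VA.
Step 8 — Real power: P = Re(S) = 0.9543 W.
Step 9 — Reactive power: Q = Im(S) = 90.01 VAR.
Step 10 — Apparent power: |S| = 90.02 VA.
Step 11 — Power factor: PF = P/|S| = 0.0106 (lagging).

(a) P = 0.9543 W  (b) Q = 90.01 VAR  (c) S = 90.02 VA  (d) PF = 0.0106 (lagging)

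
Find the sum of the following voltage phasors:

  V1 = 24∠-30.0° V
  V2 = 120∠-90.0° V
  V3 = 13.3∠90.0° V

Step 1 — Convert each phasor to rectangular form:
  V1 = 24·(cos(-30.0°) + j·sin(-30.0°)) = 20.78 - j12 V
  V2 = 120·(cos(-90.0°) + j·sin(-90.0°)) = 0 - j120 V
  V3 = 13.3·(cos(90.0°) + j·sin(90.0°)) = 0 + j13.3 V
Step 2 — Sum components: V_total = 20.78 - j118.7 V.
Step 3 — Convert to polar: |V_total| = 120.5 V, ∠V_total = -80.1°.

V_total = 120.5∠-80.1° V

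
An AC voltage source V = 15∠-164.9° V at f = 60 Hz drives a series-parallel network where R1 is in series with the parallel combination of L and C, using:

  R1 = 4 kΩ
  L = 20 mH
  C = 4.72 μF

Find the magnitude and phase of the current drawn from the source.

Step 1 — Angular frequency: ω = 2π·f = 2π·60 = 377 rad/s.
Step 2 — Component impedances:
  R1: Z = R = 4000 Ω
  L: Z = jωL = j·377·0.02 = 0 + j7.54 Ω
  C: Z = 1/(jωC) = -j/(ω·C) = 0 - j562 Ω
Step 3 — Parallel branch: L || C = 1/(1/L + 1/C) = 0 + j7.642 Ω.
Step 4 — Series with R1: Z_total = R1 + (L || C) = 4000 + j7.642 Ω = 4000∠0.1° Ω.
Step 5 — Source phasor: V = 15∠-164.9° V = -14.48 - j3.908 V.
Step 6 — Ohm's law: I = V / Z_total = (-14.48 - j3.908) / (4000 + j7.642) = -0.003622 - j0.00097 A.
Step 7 — Convert to polar: |I| = 0.00375 A, ∠I = -165.0°.

I = 0.00375∠-165.0° A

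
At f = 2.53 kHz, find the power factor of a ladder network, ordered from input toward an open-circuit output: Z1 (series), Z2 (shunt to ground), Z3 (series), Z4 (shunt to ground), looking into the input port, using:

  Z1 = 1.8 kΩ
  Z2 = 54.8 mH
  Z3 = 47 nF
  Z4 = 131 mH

Step 1 — Angular frequency: ω = 2π·f = 2π·2530 = 1.59e+04 rad/s.
Step 2 — Component impedances:
  Z1: Z = R = 1800 Ω
  Z2: Z = jωL = j·1.59e+04·0.0548 = 0 + j871.1 Ω
  Z3: Z = 1/(jωC) = -j/(ω·C) = 0 - j1338 Ω
  Z4: Z = jωL = j·1.59e+04·0.131 = 0 + j2082 Ω
Step 3 — Ladder network (open output): work backward from the far end, alternating series and parallel combinations. Z_in = 1800 + j401.3 Ω = 1844∠12.6° Ω.
Step 4 — Power factor: PF = cos(φ) = Re(Z)/|Z| = 1800/1844.2 = 0.976.
Step 5 — Type: Im(Z) = 401.3 ⇒ lagging (phase φ = 12.6°).

PF = 0.976 (lagging, φ = 12.6°)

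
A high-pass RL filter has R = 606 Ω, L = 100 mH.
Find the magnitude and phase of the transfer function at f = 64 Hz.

Step 1 — Angular frequency: ω = 2π·64 = 402.1 rad/s.
Step 2 — Transfer function: H(jω) = jωL/(R + jωL).
Step 3 — Numerator jωL = j·40.21; denominator R + jωL = 606 + j40.21.
Step 4 — H = 0.004384 + j0.06607.
Step 5 — Magnitude: |H| = 0.06621 (-23.6 dB); phase: φ = 86.2°.

|H| = 0.06621 (-23.6 dB), φ = 86.2°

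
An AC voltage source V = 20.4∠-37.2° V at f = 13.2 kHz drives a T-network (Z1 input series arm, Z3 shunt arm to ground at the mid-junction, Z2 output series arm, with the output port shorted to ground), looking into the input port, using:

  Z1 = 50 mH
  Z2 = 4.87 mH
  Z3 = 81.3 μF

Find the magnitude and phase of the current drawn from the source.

Step 1 — Angular frequency: ω = 2π·f = 2π·1.32e+04 = 8.294e+04 rad/s.
Step 2 — Component impedances:
  Z1: Z = jωL = j·8.294e+04·0.05 = 0 + j4147 Ω
  Z2: Z = jωL = j·8.294e+04·0.00487 = 0 + j403.9 Ω
  Z3: Z = 1/(jωC) = -j/(ω·C) = 0 - j0.1483 Ω
Step 3 — With the output port shorted to ground, the output series arm Z2 runs from the junction to ground; the shunt arm Z3 also runs from the junction to ground. They appear in parallel: Z3 || Z2 = 0 - j0.1484 Ω.
Step 4 — Series with input arm Z1: Z_in = Z1 + (Z3 || Z2) = 0 + j4147 Ω = 4147∠90.0° Ω.
Step 5 — Source phasor: V = 20.4∠-37.2° V = 16.25 - j12.33 V.
Step 6 — Ohm's law: I = V / Z_total = (16.25 - j12.33) / (0 + j4147) = -0.002974 - j0.003919 A.
Step 7 — Convert to polar: |I| = 0.00492 A, ∠I = -127.2°.

I = 0.00492∠-127.2° A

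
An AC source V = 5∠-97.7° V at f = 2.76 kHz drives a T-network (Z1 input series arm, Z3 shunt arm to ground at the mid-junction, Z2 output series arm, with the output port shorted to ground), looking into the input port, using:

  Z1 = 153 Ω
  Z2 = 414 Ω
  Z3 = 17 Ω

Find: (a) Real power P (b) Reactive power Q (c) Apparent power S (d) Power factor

Step 1 — Angular frequency: ω = 2π·f = 2π·2760 = 1.734e+04 rad/s.
Step 2 — Component impedances:
  Z1: Z = R = 153 Ω
  Z2: Z = R = 414 Ω
  Z3: Z = R = 17 Ω
Step 3 — With the output port shorted to ground, the output series arm Z2 runs from the junction to ground; the shunt arm Z3 also runs from the junction to ground. They appear in parallel: Z3 || Z2 = 16.33 Ω.
Step 4 — Series with input arm Z1: Z_in = Z1 + (Z3 || Z2) = 169.3 Ω = 169.3∠0.0° Ω.
Step 5 — Source phasor: V = 5∠-97.7° V = -0.6699 - j4.955 V.
Step 6 — Current: I = V / Z = -0.003956 - j0.02926 A = 0.02953∠-97.7° A.
Step 7 — Complex power: S = V·I* = 0.1476 VA.
Step 8 — Real power: P = Re(S) = 0.1476 W.
Step 9 — Reactive power: Q = Im(S) = 0 VAR.
Step 10 — Apparent power: |S| = 0.1476 VA.
Step 11 — Power factor: PF = P/|S| = 1 (unity).

(a) P = 0.1476 W  (b) Q = 0 VAR  (c) S = 0.1476 VA  (d) PF = 1 (unity)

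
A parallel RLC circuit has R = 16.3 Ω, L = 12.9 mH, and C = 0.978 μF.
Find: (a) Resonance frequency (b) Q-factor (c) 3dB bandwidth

Step 1 — Resonance: ω₀ = 1/√(LC) = 1/√(0.0129·9.78e-07) = 8903 rad/s.
Step 2 — f₀ = ω₀/(2π) = 1417 Hz.
Step 3 — Parallel Q: Q = R/(ω₀L) = 16.3/(8903·0.0129) = 0.1419.
Step 4 — Bandwidth: Δω = ω₀/Q = 6.273e+04 rad/s; BW = Δω/(2π) = 9984 Hz.

(a) f₀ = 1417 Hz  (b) Q = 0.1419  (c) BW = 9984 Hz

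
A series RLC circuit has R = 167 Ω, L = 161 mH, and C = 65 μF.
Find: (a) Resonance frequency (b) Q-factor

Step 1 — Resonance condition Im(Z)=0 gives ω₀ = 1/√(LC).
Step 2 — ω₀ = 1/√(0.161·6.5e-05) = 309.1 rad/s.
Step 3 — f₀ = ω₀/(2π) = 49.2 Hz.
Step 4 — Series Q: Q = ω₀L/R = 309.1·0.161/167 = 0.298.

(a) f₀ = 49.2 Hz  (b) Q = 0.298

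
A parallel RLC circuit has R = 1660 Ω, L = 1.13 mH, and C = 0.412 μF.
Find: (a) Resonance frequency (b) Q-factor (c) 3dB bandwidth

Step 1 — Resonance: ω₀ = 1/√(LC) = 1/√(0.00113·4.12e-07) = 4.635e+04 rad/s.
Step 2 — f₀ = ω₀/(2π) = 7376 Hz.
Step 3 — Parallel Q: Q = R/(ω₀L) = 1660/(4.635e+04·0.00113) = 31.7.
Step 4 — Bandwidth: Δω = ω₀/Q = 1462 rad/s; BW = Δω/(2π) = 232.7 Hz.

(a) f₀ = 7376 Hz  (b) Q = 31.7  (c) BW = 232.7 Hz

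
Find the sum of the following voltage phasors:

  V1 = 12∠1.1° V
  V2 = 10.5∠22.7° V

Step 1 — Convert each phasor to rectangular form:
  V1 = 12·(cos(1.1°) + j·sin(1.1°)) = 12 + j0.2304 V
  V2 = 10.5·(cos(22.7°) + j·sin(22.7°)) = 9.687 + j4.052 V
Step 2 — Sum components: V_total = 21.68 + j4.282 V.
Step 3 — Convert to polar: |V_total| = 22.1 V, ∠V_total = 11.2°.

V_total = 22.1∠11.2° V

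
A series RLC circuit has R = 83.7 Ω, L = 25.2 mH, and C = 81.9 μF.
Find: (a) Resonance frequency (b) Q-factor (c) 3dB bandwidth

Step 1 — Resonance: ω₀ = 1/√(LC) = 1/√(0.0252·8.19e-05) = 696.1 rad/s.
Step 2 — f₀ = ω₀/(2π) = 110.8 Hz.
Step 3 — Series Q: Q = ω₀L/R = 696.1·0.0252/83.7 = 0.2096.
Step 4 — Bandwidth: Δω = ω₀/Q = 3321 rad/s; BW = Δω/(2π) = 528.6 Hz.

(a) f₀ = 110.8 Hz  (b) Q = 0.2096  (c) BW = 528.6 Hz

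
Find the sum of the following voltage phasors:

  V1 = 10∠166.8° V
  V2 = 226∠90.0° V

Step 1 — Convert each phasor to rectangular form:
  V1 = 10·(cos(166.8°) + j·sin(166.8°)) = -9.736 + j2.284 V
  V2 = 226·(cos(90.0°) + j·sin(90.0°)) = 0 + j226 V
Step 2 — Sum components: V_total = -9.736 + j228.3 V.
Step 3 — Convert to polar: |V_total| = 228.5 V, ∠V_total = 92.4°.

V_total = 228.5∠92.4° V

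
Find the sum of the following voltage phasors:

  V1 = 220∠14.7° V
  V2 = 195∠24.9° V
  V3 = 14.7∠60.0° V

Step 1 — Convert each phasor to rectangular form:
  V1 = 220·(cos(14.7°) + j·sin(14.7°)) = 212.8 + j55.83 V
  V2 = 195·(cos(24.9°) + j·sin(24.9°)) = 176.9 + j82.1 V
  V3 = 14.7·(cos(60.0°) + j·sin(60.0°)) = 7.35 + j12.73 V
Step 2 — Sum components: V_total = 397 + j150.7 V.
Step 3 — Convert to polar: |V_total| = 424.6 V, ∠V_total = 20.8°.

V_total = 424.6∠20.8° V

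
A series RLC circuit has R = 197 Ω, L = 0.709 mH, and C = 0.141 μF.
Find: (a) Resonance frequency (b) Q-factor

Step 1 — Resonance condition Im(Z)=0 gives ω₀ = 1/√(LC).
Step 2 — ω₀ = 1/√(0.000709·1.41e-07) = 1e+05 rad/s.
Step 3 — f₀ = ω₀/(2π) = 1.592e+04 Hz.
Step 4 — Series Q: Q = ω₀L/R = 1e+05·0.000709/197 = 0.36.

(a) f₀ = 1.592e+04 Hz  (b) Q = 0.36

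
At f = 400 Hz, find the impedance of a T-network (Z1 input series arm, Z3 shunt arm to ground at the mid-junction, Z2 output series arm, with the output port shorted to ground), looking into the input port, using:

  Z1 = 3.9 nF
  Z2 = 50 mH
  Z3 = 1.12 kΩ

Step 1 — Angular frequency: ω = 2π·f = 2π·400 = 2513 rad/s.
Step 2 — Component impedances:
  Z1: Z = 1/(jωC) = -j/(ω·C) = 0 - j1.02e+05 Ω
  Z2: Z = jωL = j·2513·0.05 = 0 + j125.7 Ω
  Z3: Z = R = 1120 Ω
Step 3 — With the output port shorted to ground, the output series arm Z2 runs from the junction to ground; the shunt arm Z3 also runs from the junction to ground. They appear in parallel: Z3 || Z2 = 13.92 + j124.1 Ω.
Step 4 — Series with input arm Z1: Z_in = Z1 + (Z3 || Z2) = 13.92 - j1.019e+05 Ω = 1.019e+05∠-90.0° Ω.

Z = 13.92 - j1.019e+05 Ω = 1.019e+05∠-90.0° Ω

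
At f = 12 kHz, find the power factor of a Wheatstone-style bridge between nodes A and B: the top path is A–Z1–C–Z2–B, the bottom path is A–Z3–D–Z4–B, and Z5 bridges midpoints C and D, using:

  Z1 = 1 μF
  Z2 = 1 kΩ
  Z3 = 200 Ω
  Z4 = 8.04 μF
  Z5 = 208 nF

Step 1 — Angular frequency: ω = 2π·f = 2π·1.2e+04 = 7.54e+04 rad/s.
Step 2 — Component impedances:
  Z1: Z = 1/(jωC) = -j/(ω·C) = 0 - j13.26 Ω
  Z2: Z = R = 1000 Ω
  Z3: Z = R = 200 Ω
  Z4: Z = 1/(jωC) = -j/(ω·C) = 0 - j1.65 Ω
  Z5: Z = 1/(jωC) = -j/(ω·C) = 0 - j63.76 Ω
Step 3 — Bridge requires nodal analysis (the Z5 bridge couples midpoints C and D, so the two paths cannot be reduced to a simple series/parallel combination). Setting node B to ground and injecting 1 A at node A, the 3-node admittance system at A, C, D solves to V_A = Z_AB = 28.45 - j66.17 Ω = 72.03∠-66.7° Ω.
Step 4 — Power factor: PF = cos(φ) = Re(Z)/|Z| = 28.45/72.03 = 0.395.
Step 5 — Type: Im(Z) = -66.17 ⇒ leading (phase φ = -66.7°).

PF = 0.395 (leading, φ = -66.7°)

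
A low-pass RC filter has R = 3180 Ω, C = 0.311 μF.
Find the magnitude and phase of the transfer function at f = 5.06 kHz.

Step 1 — Angular frequency: ω = 2π·5060 = 3.179e+04 rad/s.
Step 2 — Transfer function: H(jω) = 1/(1 + jωRC).
Step 3 — Denominator: 1 + jωRC = 1 + j·3.179e+04·3180·3.11e-07 = 1 + j31.44.
Step 4 — H = 0.00101 - j0.03177.
Step 5 — Magnitude: |H| = 0.03179 (-30.0 dB); phase: φ = -88.2°.

|H| = 0.03179 (-30.0 dB), φ = -88.2°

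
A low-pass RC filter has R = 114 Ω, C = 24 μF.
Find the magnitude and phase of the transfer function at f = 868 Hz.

Step 1 — Angular frequency: ω = 2π·868 = 5454 rad/s.
Step 2 — Transfer function: H(jω) = 1/(1 + jωRC).
Step 3 — Denominator: 1 + jωRC = 1 + j·5454·114·2.4e-05 = 1 + j14.92.
Step 4 — H = 0.004471 - j0.06672.
Step 5 — Magnitude: |H| = 0.06687 (-23.5 dB); phase: φ = -86.2°.

|H| = 0.06687 (-23.5 dB), φ = -86.2°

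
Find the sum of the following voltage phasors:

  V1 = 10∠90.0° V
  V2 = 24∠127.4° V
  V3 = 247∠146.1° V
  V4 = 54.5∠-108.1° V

Step 1 — Convert each phasor to rectangular form:
  V1 = 10·(cos(90.0°) + j·sin(90.0°)) = 0 + j10 V
  V2 = 24·(cos(127.4°) + j·sin(127.4°)) = -14.58 + j19.07 V
  V3 = 247·(cos(146.1°) + j·sin(146.1°)) = -205 + j137.8 V
  V4 = 54.5·(cos(-108.1°) + j·sin(-108.1°)) = -16.93 - j51.8 V
Step 2 — Sum components: V_total = -236.5 + j115 V.
Step 3 — Convert to polar: |V_total| = 263 V, ∠V_total = 154.1°.

V_total = 263∠154.1° V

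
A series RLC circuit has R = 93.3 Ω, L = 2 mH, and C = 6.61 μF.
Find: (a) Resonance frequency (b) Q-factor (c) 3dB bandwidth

Step 1 — Resonance condition Im(Z)=0 gives ω₀ = 1/√(LC).
Step 2 — ω₀ = 1/√(0.002·6.61e-06) = 8697 rad/s.
Step 3 — f₀ = ω₀/(2π) = 1384 Hz.
Step 4 — Series Q: Q = ω₀L/R = 8697·0.002/93.3 = 0.1864.
Step 5 — 3dB bandwidth: Δω = ω₀/Q = 4.665e+04 rad/s; BW = Δω/(2π) = 7425 Hz.

(a) f₀ = 1384 Hz  (b) Q = 0.1864  (c) BW = 7425 Hz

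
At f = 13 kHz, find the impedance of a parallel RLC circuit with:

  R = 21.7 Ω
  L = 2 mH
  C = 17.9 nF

Step 1 — Angular frequency: ω = 2π·f = 2π·1.3e+04 = 8.168e+04 rad/s.
Step 2 — Component impedances:
  R: Z = R = 21.7 Ω
  L: Z = jωL = j·8.168e+04·0.002 = 0 + j163.4 Ω
  C: Z = 1/(jωC) = -j/(ω·C) = 0 - j683.9 Ω
Step 3 — Parallel combination: 1/Z_total = 1/R + 1/L + 1/C; Z_total = 21.48 + j2.172 Ω = 21.59∠5.8° Ω.

Z = 21.48 + j2.172 Ω = 21.59∠5.8° Ω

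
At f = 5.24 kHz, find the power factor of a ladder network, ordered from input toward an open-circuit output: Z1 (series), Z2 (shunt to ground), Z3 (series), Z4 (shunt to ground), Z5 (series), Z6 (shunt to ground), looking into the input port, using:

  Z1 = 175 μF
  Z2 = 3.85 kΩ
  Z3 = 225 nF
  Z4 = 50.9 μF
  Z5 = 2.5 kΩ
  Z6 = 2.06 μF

Step 1 — Angular frequency: ω = 2π·f = 2π·5240 = 3.292e+04 rad/s.
Step 2 — Component impedances:
  Z1: Z = 1/(jωC) = -j/(ω·C) = 0 - j0.1736 Ω
  Z2: Z = R = 3850 Ω
  Z3: Z = 1/(jωC) = -j/(ω·C) = 0 - j135 Ω
  Z4: Z = 1/(jωC) = -j/(ω·C) = 0 - j0.5967 Ω
  Z5: Z = R = 2500 Ω
  Z6: Z = 1/(jωC) = -j/(ω·C) = 0 - j14.74 Ω
Step 3 — Ladder network (open output): work backward from the far end, alternating series and parallel combinations. Z_in = 4.769 - j135.6 Ω = 135.7∠-88.0° Ω.
Step 4 — Power factor: PF = cos(φ) = Re(Z)/|Z| = 4.7693/135.68 = 0.03515.
Step 5 — Type: Im(Z) = -135.6 ⇒ leading (phase φ = -88.0°).

PF = 0.03515 (leading, φ = -88.0°)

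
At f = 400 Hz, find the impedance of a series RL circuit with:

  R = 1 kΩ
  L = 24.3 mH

Step 1 — Angular frequency: ω = 2π·f = 2π·400 = 2513 rad/s.
Step 2 — Component impedances:
  R: Z = R = 1000 Ω
  L: Z = jωL = j·2513·0.0243 = 0 + j61.07 Ω
Step 3 — Series combination: Z_total = R + L = 1000 + j61.07 Ω = 1002∠3.5° Ω.

Z = 1000 + j61.07 Ω = 1002∠3.5° Ω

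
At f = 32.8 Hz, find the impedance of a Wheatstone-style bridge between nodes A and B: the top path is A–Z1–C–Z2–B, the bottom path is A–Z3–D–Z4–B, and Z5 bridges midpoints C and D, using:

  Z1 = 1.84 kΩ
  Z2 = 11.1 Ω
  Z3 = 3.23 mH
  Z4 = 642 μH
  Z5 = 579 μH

Step 1 — Angular frequency: ω = 2π·f = 2π·32.8 = 206.1 rad/s.
Step 2 — Component impedances:
  Z1: Z = R = 1840 Ω
  Z2: Z = R = 11.1 Ω
  Z3: Z = jωL = j·206.1·0.00323 = 0 + j0.6657 Ω
  Z4: Z = jωL = j·206.1·0.000642 = 0 + j0.1323 Ω
  Z5: Z = jωL = j·206.1·0.000579 = 0 + j0.1193 Ω
Step 3 — Bridge requires nodal analysis (the Z5 bridge couples midpoints C and D, so the two paths cannot be reduced to a simple series/parallel combination). Setting node B to ground and injecting 1 A at node A, the 3-node admittance system at A, C, D solves to V_A = Z_AB = 0.001817 + j0.7979 Ω = 0.7979∠89.9° Ω.

Z = 0.001817 + j0.7979 Ω = 0.7979∠89.9° Ω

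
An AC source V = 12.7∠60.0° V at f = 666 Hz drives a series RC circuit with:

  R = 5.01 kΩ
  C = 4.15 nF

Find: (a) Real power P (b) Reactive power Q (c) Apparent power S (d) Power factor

Step 1 — Angular frequency: ω = 2π·f = 2π·666 = 4185 rad/s.
Step 2 — Component impedances:
  R: Z = R = 5010 Ω
  C: Z = 1/(jωC) = -j/(ω·C) = 0 - j5.758e+04 Ω
Step 3 — Series combination: Z_total = R + C = 5010 - j5.758e+04 Ω = 5.78e+04∠-85.0° Ω.
Step 4 — Source phasor: V = 12.7∠60.0° V = 6.35 + j11 V.
Step 5 — Current: I = V / Z = -0.00018 + j0.0001259 A = 0.0002197∠145.0° A.
Step 6 — Complex power: S = V·I* = 0.0002419 - j0.00278 VA.
Step 7 — Real power: P = Re(S) = 0.0002419 W.
Step 8 — Reactive power: Q = Im(S) = -0.00278 VAR.
Step 9 — Apparent power: |S| = 0.00279 VA.
Step 10 — Power factor: PF = P/|S| = 0.08668 (leading).

(a) P = 0.0002419 W  (b) Q = -0.00278 VAR  (c) S = 0.00279 VA  (d) PF = 0.08668 (leading)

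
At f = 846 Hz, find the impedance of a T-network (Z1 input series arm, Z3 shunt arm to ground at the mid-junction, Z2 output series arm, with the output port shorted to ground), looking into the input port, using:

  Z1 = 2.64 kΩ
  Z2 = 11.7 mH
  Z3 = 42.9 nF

Step 1 — Angular frequency: ω = 2π·f = 2π·846 = 5316 rad/s.
Step 2 — Component impedances:
  Z1: Z = R = 2640 Ω
  Z2: Z = jωL = j·5316·0.0117 = 0 + j62.19 Ω
  Z3: Z = 1/(jωC) = -j/(ω·C) = 0 - j4385 Ω
Step 3 — With the output port shorted to ground, the output series arm Z2 runs from the junction to ground; the shunt arm Z3 also runs from the junction to ground. They appear in parallel: Z3 || Z2 = 0 + j63.09 Ω.
Step 4 — Series with input arm Z1: Z_in = Z1 + (Z3 || Z2) = 2640 + j63.09 Ω = 2641∠1.4° Ω.

Z = 2640 + j63.09 Ω = 2641∠1.4° Ω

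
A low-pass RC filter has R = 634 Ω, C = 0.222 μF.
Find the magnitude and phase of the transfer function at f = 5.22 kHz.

Step 1 — Angular frequency: ω = 2π·5220 = 3.28e+04 rad/s.
Step 2 — Transfer function: H(jω) = 1/(1 + jωRC).
Step 3 — Denominator: 1 + jωRC = 1 + j·3.28e+04·634·2.22e-07 = 1 + j4.616.
Step 4 — H = 0.04482 - j0.2069.
Step 5 — Magnitude: |H| = 0.2117 (-13.5 dB); phase: φ = -77.8°.

|H| = 0.2117 (-13.5 dB), φ = -77.8°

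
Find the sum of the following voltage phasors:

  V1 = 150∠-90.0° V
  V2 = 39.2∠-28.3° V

Step 1 — Convert each phasor to rectangular form:
  V1 = 150·(cos(-90.0°) + j·sin(-90.0°)) = 0 - j150 V
  V2 = 39.2·(cos(-28.3°) + j·sin(-28.3°)) = 34.51 - j18.58 V
Step 2 — Sum components: V_total = 34.51 - j168.6 V.
Step 3 — Convert to polar: |V_total| = 172.1 V, ∠V_total = -78.4°.

V_total = 172.1∠-78.4° V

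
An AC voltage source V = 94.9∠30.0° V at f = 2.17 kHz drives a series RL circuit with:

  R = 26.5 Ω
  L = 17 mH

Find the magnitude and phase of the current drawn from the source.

Step 1 — Angular frequency: ω = 2π·f = 2π·2170 = 1.363e+04 rad/s.
Step 2 — Component impedances:
  R: Z = R = 26.5 Ω
  L: Z = jωL = j·1.363e+04·0.017 = 0 + j231.8 Ω
Step 3 — Series combination: Z_total = R + L = 26.5 + j231.8 Ω = 233.3∠83.5° Ω.
Step 4 — Source phasor: V = 94.9∠30.0° V = 82.19 + j47.45 V.
Step 5 — Ohm's law: I = V / Z_total = (82.19 + j47.45) / (26.5 + j231.8) = 0.2421 - j0.3269 A.
Step 6 — Convert to polar: |I| = 0.4068 A, ∠I = -53.5°.

I = 0.4068∠-53.5° A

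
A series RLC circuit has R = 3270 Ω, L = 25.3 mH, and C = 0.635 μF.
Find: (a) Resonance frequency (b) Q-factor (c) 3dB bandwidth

Step 1 — Resonance: ω₀ = 1/√(LC) = 1/√(0.0253·6.35e-07) = 7890 rad/s.
Step 2 — f₀ = ω₀/(2π) = 1256 Hz.
Step 3 — Series Q: Q = ω₀L/R = 7890·0.0253/3270 = 0.06104.
Step 4 — Bandwidth: Δω = ω₀/Q = 1.292e+05 rad/s; BW = Δω/(2π) = 2.057e+04 Hz.

(a) f₀ = 1256 Hz  (b) Q = 0.06104  (c) BW = 2.057e+04 Hz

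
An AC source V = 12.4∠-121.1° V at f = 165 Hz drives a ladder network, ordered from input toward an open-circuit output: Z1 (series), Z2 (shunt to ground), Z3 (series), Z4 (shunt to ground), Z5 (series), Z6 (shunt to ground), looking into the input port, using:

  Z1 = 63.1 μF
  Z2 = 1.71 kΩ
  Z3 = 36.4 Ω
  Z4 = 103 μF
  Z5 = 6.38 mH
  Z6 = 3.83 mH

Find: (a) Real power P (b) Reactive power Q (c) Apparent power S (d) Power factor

Step 1 — Angular frequency: ω = 2π·f = 2π·165 = 1037 rad/s.
Step 2 — Component impedances:
  Z1: Z = 1/(jωC) = -j/(ω·C) = 0 - j15.29 Ω
  Z2: Z = R = 1710 Ω
  Z3: Z = R = 36.4 Ω
  Z4: Z = 1/(jωC) = -j/(ω·C) = 0 - j9.365 Ω
  Z5: Z = jωL = j·1037·0.00638 = 0 + j6.614 Ω
  Z6: Z = jωL = j·1037·0.00383 = 0 + j3.971 Ω
Step 3 — Ladder network (open output): work backward from the far end, alternating series and parallel combinations. Z_in = 39.26 - j93.01 Ω = 101∠-67.1° Ω.
Step 4 — Source phasor: V = 12.4∠-121.1° V = -6.405 - j10.62 V.
Step 5 — Current: I = V / Z = 0.07223 - j0.09935 A = 0.1228∠-54.0° A.
Step 6 — Complex power: S = V·I* = 0.5923 - j1.403 VA.
Step 7 — Real power: P = Re(S) = 0.5923 W.
Step 8 — Reactive power: Q = Im(S) = -1.403 VAR.
Step 9 — Apparent power: |S| = 1.523 VA.
Step 10 — Power factor: PF = P/|S| = 0.3889 (leading).

(a) P = 0.5923 W  (b) Q = -1.403 VAR  (c) S = 1.523 VA  (d) PF = 0.3889 (leading)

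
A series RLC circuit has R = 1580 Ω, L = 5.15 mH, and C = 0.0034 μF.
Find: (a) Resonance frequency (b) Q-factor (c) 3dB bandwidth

Step 1 — Resonance: ω₀ = 1/√(LC) = 1/√(0.00515·3.4e-09) = 2.39e+05 rad/s.
Step 2 — f₀ = ω₀/(2π) = 3.803e+04 Hz.
Step 3 — Series Q: Q = ω₀L/R = 2.39e+05·0.00515/1580 = 0.7789.
Step 4 — Bandwidth: Δω = ω₀/Q = 3.068e+05 rad/s; BW = Δω/(2π) = 4.883e+04 Hz.

(a) f₀ = 3.803e+04 Hz  (b) Q = 0.7789  (c) BW = 4.883e+04 Hz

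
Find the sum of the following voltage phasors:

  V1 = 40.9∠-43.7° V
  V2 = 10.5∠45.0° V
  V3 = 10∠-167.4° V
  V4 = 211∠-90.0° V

Step 1 — Convert each phasor to rectangular form:
  V1 = 40.9·(cos(-43.7°) + j·sin(-43.7°)) = 29.57 - j28.26 V
  V2 = 10.5·(cos(45.0°) + j·sin(45.0°)) = 7.425 + j7.425 V
  V3 = 10·(cos(-167.4°) + j·sin(-167.4°)) = -9.759 - j2.181 V
  V4 = 211·(cos(-90.0°) + j·sin(-90.0°)) = 0 - j211 V
Step 2 — Sum components: V_total = 27.23 - j234 V.
Step 3 — Convert to polar: |V_total| = 235.6 V, ∠V_total = -83.4°.

V_total = 235.6∠-83.4° V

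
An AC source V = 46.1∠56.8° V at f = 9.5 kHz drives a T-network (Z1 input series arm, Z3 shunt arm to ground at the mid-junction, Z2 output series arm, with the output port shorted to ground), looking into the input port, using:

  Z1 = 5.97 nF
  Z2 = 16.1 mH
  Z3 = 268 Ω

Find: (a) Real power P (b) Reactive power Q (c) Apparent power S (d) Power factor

Step 1 — Angular frequency: ω = 2π·f = 2π·9500 = 5.969e+04 rad/s.
Step 2 — Component impedances:
  Z1: Z = 1/(jωC) = -j/(ω·C) = 0 - j2806 Ω
  Z2: Z = jωL = j·5.969e+04·0.0161 = 0 + j961 Ω
  Z3: Z = R = 268 Ω
Step 3 — With the output port shorted to ground, the output series arm Z2 runs from the junction to ground; the shunt arm Z3 also runs from the junction to ground. They appear in parallel: Z3 || Z2 = 248.7 + j69.34 Ω.
Step 4 — Series with input arm Z1: Z_in = Z1 + (Z3 || Z2) = 248.7 - j2737 Ω = 2748∠-84.8° Ω.
Step 5 — Source phasor: V = 46.1∠56.8° V = 25.24 + j38.57 V.
Step 6 — Current: I = V / Z = -0.01315 + j0.01042 A = 0.01677∠141.6° A.
Step 7 — Complex power: S = V·I* = 0.06997 - j0.7702 VA.
Step 8 — Real power: P = Re(S) = 0.06997 W.
Step 9 — Reactive power: Q = Im(S) = -0.7702 VAR.
Step 10 — Apparent power: |S| = 0.7733 VA.
Step 11 — Power factor: PF = P/|S| = 0.09048 (leading).

(a) P = 0.06997 W  (b) Q = -0.7702 VAR  (c) S = 0.7733 VA  (d) PF = 0.09048 (leading)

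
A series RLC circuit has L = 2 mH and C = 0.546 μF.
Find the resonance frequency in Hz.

Step 1 — Resonance condition Im(Z)=0 gives ω₀ = 1/√(LC).
Step 2 — ω₀ = 1/√(0.002·5.46e-07) = 3.026e+04 rad/s.
Step 3 — f₀ = ω₀/(2π) = 4816 Hz.

f₀ = 4816 Hz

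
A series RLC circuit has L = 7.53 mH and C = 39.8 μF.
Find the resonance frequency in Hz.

Step 1 — Resonance condition Im(Z)=0 gives ω₀ = 1/√(LC).
Step 2 — ω₀ = 1/√(0.00753·3.98e-05) = 1827 rad/s.
Step 3 — f₀ = ω₀/(2π) = 290.7 Hz.

f₀ = 290.7 Hz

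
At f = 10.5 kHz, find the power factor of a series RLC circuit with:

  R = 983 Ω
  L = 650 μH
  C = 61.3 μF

Step 1 — Angular frequency: ω = 2π·f = 2π·1.05e+04 = 6.597e+04 rad/s.
Step 2 — Component impedances:
  R: Z = R = 983 Ω
  L: Z = jωL = j·6.597e+04·0.00065 = 0 + j42.88 Ω
  C: Z = 1/(jωC) = -j/(ω·C) = 0 - j0.2473 Ω
Step 3 — Series combination: Z_total = R + L + C = 983 + j42.64 Ω = 983.9∠2.5° Ω.
Step 4 — Power factor: PF = cos(φ) = Re(Z)/|Z| = 983/983.9 = 0.9991.
Step 5 — Type: Im(Z) = 42.64 ⇒ lagging (phase φ = 2.5°).

PF = 0.9991 (lagging, φ = 2.5°)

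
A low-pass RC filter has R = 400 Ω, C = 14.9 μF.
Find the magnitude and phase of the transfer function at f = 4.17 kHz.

Step 1 — Angular frequency: ω = 2π·4170 = 2.62e+04 rad/s.
Step 2 — Transfer function: H(jω) = 1/(1 + jωRC).
Step 3 — Denominator: 1 + jωRC = 1 + j·2.62e+04·400·1.49e-05 = 1 + j156.2.
Step 4 — H = 4.101e-05 - j0.006404.
Step 5 — Magnitude: |H| = 0.006404 (-43.9 dB); phase: φ = -89.6°.

|H| = 0.006404 (-43.9 dB), φ = -89.6°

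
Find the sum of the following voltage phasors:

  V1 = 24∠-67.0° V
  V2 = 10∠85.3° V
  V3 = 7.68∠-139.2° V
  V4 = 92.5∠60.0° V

Step 1 — Convert each phasor to rectangular form:
  V1 = 24·(cos(-67.0°) + j·sin(-67.0°)) = 9.378 - j22.09 V
  V2 = 10·(cos(85.3°) + j·sin(85.3°)) = 0.8194 + j9.966 V
  V3 = 7.68·(cos(-139.2°) + j·sin(-139.2°)) = -5.814 - j5.018 V
  V4 = 92.5·(cos(60.0°) + j·sin(60.0°)) = 46.25 + j80.11 V
Step 2 — Sum components: V_total = 50.63 + j62.96 V.
Step 3 — Convert to polar: |V_total| = 80.8 V, ∠V_total = 51.2°.

V_total = 80.8∠51.2° V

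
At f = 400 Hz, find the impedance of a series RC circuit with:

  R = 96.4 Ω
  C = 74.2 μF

Step 1 — Angular frequency: ω = 2π·f = 2π·400 = 2513 rad/s.
Step 2 — Component impedances:
  R: Z = R = 96.4 Ω
  C: Z = 1/(jωC) = -j/(ω·C) = 0 - j5.362 Ω
Step 3 — Series combination: Z_total = R + C = 96.4 - j5.362 Ω = 96.55∠-3.2° Ω.

Z = 96.4 - j5.362 Ω = 96.55∠-3.2° Ω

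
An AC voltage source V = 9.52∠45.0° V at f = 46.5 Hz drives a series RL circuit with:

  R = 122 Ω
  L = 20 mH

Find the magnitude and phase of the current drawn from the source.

Step 1 — Angular frequency: ω = 2π·f = 2π·46.5 = 292.2 rad/s.
Step 2 — Component impedances:
  R: Z = R = 122 Ω
  L: Z = jωL = j·292.2·0.02 = 0 + j5.843 Ω
Step 3 — Series combination: Z_total = R + L = 122 + j5.843 Ω = 122.1∠2.7° Ω.
Step 4 — Source phasor: V = 9.52∠45.0° V = 6.732 + j6.732 V.
Step 5 — Ohm's law: I = V / Z_total = (6.732 + j6.732) / (122 + j5.843) = 0.05769 + j0.05241 A.
Step 6 — Convert to polar: |I| = 0.07794 A, ∠I = 42.3°.

I = 0.07794∠42.3° A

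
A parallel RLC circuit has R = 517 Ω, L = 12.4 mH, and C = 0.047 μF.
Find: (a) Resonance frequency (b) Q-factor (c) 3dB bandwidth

Step 1 — Resonance: ω₀ = 1/√(LC) = 1/√(0.0124·4.7e-08) = 4.142e+04 rad/s.
Step 2 — f₀ = ω₀/(2π) = 6593 Hz.
Step 3 — Parallel Q: Q = R/(ω₀L) = 517/(4.142e+04·0.0124) = 1.007.
Step 4 — Bandwidth: Δω = ω₀/Q = 4.115e+04 rad/s; BW = Δω/(2π) = 6550 Hz.

(a) f₀ = 6593 Hz  (b) Q = 1.007  (c) BW = 6550 Hz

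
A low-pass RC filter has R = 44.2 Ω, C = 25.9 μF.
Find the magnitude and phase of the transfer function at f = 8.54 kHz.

Step 1 — Angular frequency: ω = 2π·8540 = 5.366e+04 rad/s.
Step 2 — Transfer function: H(jω) = 1/(1 + jωRC).
Step 3 — Denominator: 1 + jωRC = 1 + j·5.366e+04·44.2·2.59e-05 = 1 + j61.43.
Step 4 — H = 0.000265 - j0.01628.
Step 5 — Magnitude: |H| = 0.01628 (-35.8 dB); phase: φ = -89.1°.

|H| = 0.01628 (-35.8 dB), φ = -89.1°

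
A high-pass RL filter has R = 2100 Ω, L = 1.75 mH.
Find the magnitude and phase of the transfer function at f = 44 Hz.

Step 1 — Angular frequency: ω = 2π·44 = 276.5 rad/s.
Step 2 — Transfer function: H(jω) = jωL/(R + jωL).
Step 3 — Numerator jωL = j·0.4838; denominator R + jωL = 2100 + j0.4838.
Step 4 — H = 5.308e-08 + j0.0002304.
Step 5 — Magnitude: |H| = 0.0002304 (-72.8 dB); phase: φ = 90.0°.

|H| = 0.0002304 (-72.8 dB), φ = 90.0°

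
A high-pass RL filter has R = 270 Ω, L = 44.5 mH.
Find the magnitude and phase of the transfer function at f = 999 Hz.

Step 1 — Angular frequency: ω = 2π·999 = 6277 rad/s.
Step 2 — Transfer function: H(jω) = jωL/(R + jωL).
Step 3 — Numerator jωL = j·279.3; denominator R + jωL = 270 + j279.3.
Step 4 — H = 0.517 + j0.4997.
Step 5 — Magnitude: |H| = 0.719 (-2.9 dB); phase: φ = 44.0°.

|H| = 0.719 (-2.9 dB), φ = 44.0°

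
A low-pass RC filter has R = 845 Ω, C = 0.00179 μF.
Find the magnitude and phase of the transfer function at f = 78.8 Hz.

Step 1 — Angular frequency: ω = 2π·78.8 = 495.1 rad/s.
Step 2 — Transfer function: H(jω) = 1/(1 + jωRC).
Step 3 — Denominator: 1 + jωRC = 1 + j·495.1·845·1.79e-09 = 1 + j0.0007489.
Step 4 — H = 1 - j0.0007489.
Step 5 — Magnitude: |H| = 1 (-0.0 dB); phase: φ = -0.0°.

|H| = 1 (-0.0 dB), φ = -0.0°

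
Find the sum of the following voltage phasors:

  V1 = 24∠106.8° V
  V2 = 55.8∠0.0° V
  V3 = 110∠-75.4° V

Step 1 — Convert each phasor to rectangular form:
  V1 = 24·(cos(106.8°) + j·sin(106.8°)) = -6.937 + j22.98 V
  V2 = 55.8·(cos(0.0°) + j·sin(0.0°)) = 55.8 V
  V3 = 110·(cos(-75.4°) + j·sin(-75.4°)) = 27.73 - j106.4 V
Step 2 — Sum components: V_total = 76.59 - j83.47 V.
Step 3 — Convert to polar: |V_total| = 113.3 V, ∠V_total = -47.5°.

V_total = 113.3∠-47.5° V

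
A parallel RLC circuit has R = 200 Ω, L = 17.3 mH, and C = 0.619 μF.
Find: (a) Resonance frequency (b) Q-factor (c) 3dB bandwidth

Step 1 — Resonance: ω₀ = 1/√(LC) = 1/√(0.0173·6.19e-07) = 9663 rad/s.
Step 2 — f₀ = ω₀/(2π) = 1538 Hz.
Step 3 — Parallel Q: Q = R/(ω₀L) = 200/(9663·0.0173) = 1.196.
Step 4 — Bandwidth: Δω = ω₀/Q = 8078 rad/s; BW = Δω/(2π) = 1286 Hz.

(a) f₀ = 1538 Hz  (b) Q = 1.196  (c) BW = 1286 Hz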